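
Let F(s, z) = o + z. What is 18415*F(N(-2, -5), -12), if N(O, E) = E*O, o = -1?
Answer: -239395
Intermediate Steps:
F(s, z) = -1 + z
18415*F(N(-2, -5), -12) = 18415*(-1 - 12) = 18415*(-13) = -239395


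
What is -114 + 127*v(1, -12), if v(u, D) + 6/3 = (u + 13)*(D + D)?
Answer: -43040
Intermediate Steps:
v(u, D) = -2 + 2*D*(13 + u) (v(u, D) = -2 + (u + 13)*(D + D) = -2 + (13 + u)*(2*D) = -2 + 2*D*(13 + u))
-114 + 127*v(1, -12) = -114 + 127*(-2 + 26*(-12) + 2*(-12)*1) = -114 + 127*(-2 - 312 - 24) = -114 + 127*(-338) = -114 - 42926 = -43040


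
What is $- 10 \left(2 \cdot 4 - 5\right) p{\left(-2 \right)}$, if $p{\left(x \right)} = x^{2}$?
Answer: $-120$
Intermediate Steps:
$- 10 \left(2 \cdot 4 - 5\right) p{\left(-2 \right)} = - 10 \left(2 \cdot 4 - 5\right) \left(-2\right)^{2} = - 10 \left(8 - 5\right) 4 = \left(-10\right) 3 \cdot 4 = \left(-30\right) 4 = -120$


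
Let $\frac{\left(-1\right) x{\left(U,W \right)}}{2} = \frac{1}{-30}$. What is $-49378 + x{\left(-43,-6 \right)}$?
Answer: $- \frac{740669}{15} \approx -49378.0$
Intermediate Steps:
$x{\left(U,W \right)} = \frac{1}{15}$ ($x{\left(U,W \right)} = - \frac{2}{-30} = \left(-2\right) \left(- \frac{1}{30}\right) = \frac{1}{15}$)
$-49378 + x{\left(-43,-6 \right)} = -49378 + \frac{1}{15} = - \frac{740669}{15}$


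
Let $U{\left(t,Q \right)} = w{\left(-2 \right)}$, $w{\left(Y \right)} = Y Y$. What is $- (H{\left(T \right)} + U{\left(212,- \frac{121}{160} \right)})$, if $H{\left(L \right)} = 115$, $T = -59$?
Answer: $-119$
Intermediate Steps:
$w{\left(Y \right)} = Y^{2}$
$U{\left(t,Q \right)} = 4$ ($U{\left(t,Q \right)} = \left(-2\right)^{2} = 4$)
$- (H{\left(T \right)} + U{\left(212,- \frac{121}{160} \right)}) = - (115 + 4) = \left(-1\right) 119 = -119$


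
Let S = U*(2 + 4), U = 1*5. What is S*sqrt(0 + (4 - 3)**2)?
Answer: 30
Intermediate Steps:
U = 5
S = 30 (S = 5*(2 + 4) = 5*6 = 30)
S*sqrt(0 + (4 - 3)**2) = 30*sqrt(0 + (4 - 3)**2) = 30*sqrt(0 + 1**2) = 30*sqrt(0 + 1) = 30*sqrt(1) = 30*1 = 30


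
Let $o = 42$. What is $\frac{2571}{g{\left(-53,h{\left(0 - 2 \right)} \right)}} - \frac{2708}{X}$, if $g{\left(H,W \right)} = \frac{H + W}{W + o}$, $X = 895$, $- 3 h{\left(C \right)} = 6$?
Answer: $- \frac{18438148}{9845} \approx -1872.8$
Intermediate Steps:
$h{\left(C \right)} = -2$ ($h{\left(C \right)} = \left(- \frac{1}{3}\right) 6 = -2$)
$g{\left(H,W \right)} = \frac{H + W}{42 + W}$ ($g{\left(H,W \right)} = \frac{H + W}{W + 42} = \frac{H + W}{42 + W}$)
$\frac{2571}{g{\left(-53,h{\left(0 - 2 \right)} \right)}} - \frac{2708}{X} = \frac{2571}{\frac{1}{42 - 2} \left(-53 - 2\right)} - \frac{2708}{895} = \frac{2571}{\frac{1}{40} \left(-55\right)} - \frac{2708}{895} = \frac{2571}{- \frac{11}{8}} - \frac{2708}{895} = 2571 \left(- \frac{8}{11}\right) - \frac{2708}{895} = - \frac{20568}{11} - \frac{2708}{895} = - \frac{18438148}{9845}$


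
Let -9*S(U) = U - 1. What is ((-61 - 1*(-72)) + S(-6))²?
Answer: 11236/81 ≈ 138.72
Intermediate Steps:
S(U) = ⅑ - U/9 (S(U) = -(U - 1)/9 = -(-1 + U)/9 = ⅑ - U/9)
((-61 - 1*(-72)) + S(-6))² = ((-61 - 1*(-72)) + (⅑ - ⅑*(-6)))² = ((-61 + 72) + (⅑ + ⅔))² = (11 + 7/9)² = (106/9)² = 11236/81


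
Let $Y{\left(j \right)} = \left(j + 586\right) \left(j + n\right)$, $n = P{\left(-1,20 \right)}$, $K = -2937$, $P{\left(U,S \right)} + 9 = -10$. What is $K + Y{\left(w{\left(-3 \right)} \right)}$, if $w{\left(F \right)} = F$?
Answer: $-15763$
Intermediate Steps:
$P{\left(U,S \right)} = -19$ ($P{\left(U,S \right)} = -9 - 10 = -19$)
$n = -19$
$Y{\left(j \right)} = \left(-19 + j\right) \left(586 + j\right)$ ($Y{\left(j \right)} = \left(j + 586\right) \left(j - 19\right) = \left(586 + j\right) \left(-19 + j\right) = \left(-19 + j\right) \left(586 + j\right)$)
$K + Y{\left(w{\left(-3 \right)} \right)} = -2937 + \left(-11134 + \left(-3\right)^{2} + 567 \left(-3\right)\right) = -2937 - 12826 = -15763$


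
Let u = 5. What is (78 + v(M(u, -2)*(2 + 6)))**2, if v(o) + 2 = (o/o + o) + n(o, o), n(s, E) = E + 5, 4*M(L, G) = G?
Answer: 5476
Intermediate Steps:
M(L, G) = G/4
n(s, E) = 5 + E
v(o) = 4 + 2*o (v(o) = -2 + ((o/o + o) + (5 + o)) = -2 + ((1 + o) + (5 + o)) = -2 + (6 + 2*o) = 4 + 2*o)
(78 + v(M(u, -2)*(2 + 6)))**2 = (78 + (4 + 2*(((1/4)*(-2))*(2 + 6))))**2 = (78 + (4 + 2*(-1/2*8)))**2 = (78 + (4 + 2*(-4)))**2 = (78 + (4 - 8))**2 = (78 - 4)**2 = 74**2 = 5476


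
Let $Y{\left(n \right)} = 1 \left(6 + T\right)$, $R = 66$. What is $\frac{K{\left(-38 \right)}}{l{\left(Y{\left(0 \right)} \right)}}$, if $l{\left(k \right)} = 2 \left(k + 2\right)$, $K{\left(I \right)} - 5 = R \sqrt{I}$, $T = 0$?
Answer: $\frac{5}{16} + \frac{33 i \sqrt{38}}{8} \approx 0.3125 + 25.428 i$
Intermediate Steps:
$Y{\left(n \right)} = 6$ ($Y{\left(n \right)} = 1 \left(6 + 0\right) = 1 \cdot 6 = 6$)
$K{\left(I \right)} = 5 + 66 \sqrt{I}$
$l{\left(k \right)} = 4 + 2 k$ ($l{\left(k \right)} = 2 \left(2 + k\right) = 4 + 2 k$)
$\frac{K{\left(-38 \right)}}{l{\left(Y{\left(0 \right)} \right)}} = \frac{5 + 66 \sqrt{-38}}{4 + 2 \cdot 6} = \frac{5 + 66 i \sqrt{38}}{4 + 12} = \frac{5 + 66 i \sqrt{38}}{16} = \left(5 + 66 i \sqrt{38}\right) \frac{1}{16} = \frac{5}{16} + \frac{33 i \sqrt{38}}{8}$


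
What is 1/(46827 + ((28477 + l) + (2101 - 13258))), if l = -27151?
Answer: 1/36996 ≈ 2.7030e-5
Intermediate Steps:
1/(46827 + ((28477 + l) + (2101 - 13258))) = 1/(46827 + ((28477 - 27151) + (2101 - 13258))) = 1/(46827 + (1326 - 11157)) = 1/(46827 - 9831) = 1/36996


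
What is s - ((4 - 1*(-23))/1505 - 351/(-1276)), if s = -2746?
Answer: -5273926187/1920380 ≈ -2746.3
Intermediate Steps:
s - ((4 - 1*(-23))/1505 - 351/(-1276)) = -2746 - ((4 - 1*(-23))/1505 - 351/(-1276)) = -2746 - ((4 + 23)*(1/1505) - 351*(-1/1276)) = -2746 - (27*(1/1505) + 351/1276) = -2746 - (27/1505 + 351/1276) = -2746 - 1*562707/1920380 = -2746 - 562707/1920380 = -5273926187/1920380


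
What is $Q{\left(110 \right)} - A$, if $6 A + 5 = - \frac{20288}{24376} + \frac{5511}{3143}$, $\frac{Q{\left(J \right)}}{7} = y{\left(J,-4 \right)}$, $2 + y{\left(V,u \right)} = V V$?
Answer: $\frac{2433062114936}{28730163} \approx 84687.0$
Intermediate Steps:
$y{\left(V,u \right)} = -2 + V^{2}$ ($y{\left(V,u \right)} = -2 + V V = -2 + V^{2}$)
$Q{\left(J \right)} = -14 + 7 J^{2}$ ($Q{\left(J \right)} = 7 \left(-2 + J^{2}\right) = -14 + 7 J^{2}$)
$A = - \frac{19531118}{28730163}$ ($A = - \frac{5}{6} + \frac{- \frac{20288}{24376} + \frac{5511}{3143}}{6} = - \frac{5}{6} + \frac{\left(-20288\right) \frac{1}{24376} + 5511 \cdot \frac{1}{3143}}{6} = - \frac{5}{6} + \frac{- \frac{2536}{3047} + \frac{5511}{3143}}{6} = - \frac{5}{6} + \frac{1}{6} \cdot \frac{8821369}{9576721} = - \frac{5}{6} + \frac{8821369}{57460326} = - \frac{19531118}{28730163} \approx -0.67981$)
$Q{\left(110 \right)} - A = \left(-14 + 7 \cdot 110^{2}\right) - - \frac{19531118}{28730163} = \left(-14 + 7 \cdot 12100\right) + \frac{19531118}{28730163} = \left(-14 + 84700\right) + \frac{19531118}{28730163} = 84686 + \frac{19531118}{28730163} = \frac{2433062114936}{28730163}$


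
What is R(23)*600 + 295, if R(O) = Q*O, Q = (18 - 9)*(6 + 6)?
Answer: 1490695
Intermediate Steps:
Q = 108 (Q = 9*12 = 108)
R(O) = 108*O
R(23)*600 + 295 = (108*23)*600 + 295 = 2484*600 + 295 = 1490400 + 295 = 1490695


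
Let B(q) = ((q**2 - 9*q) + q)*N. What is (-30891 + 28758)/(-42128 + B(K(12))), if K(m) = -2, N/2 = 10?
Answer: 2133/41728 ≈ 0.051117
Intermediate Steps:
N = 20 (N = 2*10 = 20)
B(q) = -160*q + 20*q**2 (B(q) = ((q**2 - 9*q) + q)*20 = (q**2 - 8*q)*20 = -160*q + 20*q**2)
(-30891 + 28758)/(-42128 + B(K(12))) = (-30891 + 28758)/(-42128 + 20*(-2)*(-8 - 2)) = -2133/(-42128 + 20*(-2)*(-10)) = -2133/(-42128 + 400) = -2133/(-41728) = -2133*(-1/41728) = 2133/41728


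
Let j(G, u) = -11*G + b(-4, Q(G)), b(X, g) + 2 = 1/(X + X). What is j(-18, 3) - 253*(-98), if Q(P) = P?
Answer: 199919/8 ≈ 24990.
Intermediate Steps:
b(X, g) = -2 + 1/(2*X) (b(X, g) = -2 + 1/(X + X) = -2 + 1/(2*X))
j(G, u) = -17/8 - 11*G (j(G, u) = -11*G + (-2 + (½)/(-4)) = -11*G + (-2 + (½)*(-¼)) = -11*G + (-2 - ⅛) = -11*G - 17/8 = -17/8 - 11*G)
j(-18, 3) - 253*(-98) = (-17/8 - 11*(-18)) - 253*(-98) = (-17/8 + 198) + 24794 = 1567/8 + 24794 = 199919/8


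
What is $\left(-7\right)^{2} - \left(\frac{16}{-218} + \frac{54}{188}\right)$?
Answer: $\frac{499863}{10246} \approx 48.786$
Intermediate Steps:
$\left(-7\right)^{2} - \left(\frac{16}{-218} + \frac{54}{188}\right) = 49 - \left(16 \left(- \frac{1}{218}\right) + 54 \cdot \frac{1}{188}\right) = 49 - \left(- \frac{8}{109} + \frac{27}{94}\right) = 49 - \frac{2191}{10246} = \frac{499863}{10246}$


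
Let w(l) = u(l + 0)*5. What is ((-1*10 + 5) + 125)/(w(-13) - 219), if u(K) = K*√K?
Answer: -13140/51443 + 3900*I*√13/51443 ≈ -0.25543 + 0.27334*I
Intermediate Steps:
u(K) = K^(3/2)
w(l) = 5*l^(3/2) (w(l) = (l + 0)^(3/2)*5 = l^(3/2)*5 = 5*l^(3/2))
((-1*10 + 5) + 125)/(w(-13) - 219) = ((-1*10 + 5) + 125)/(5*(-13)^(3/2) - 219) = ((-10 + 5) + 125)/(5*(-13*I*√13) - 219) = (-5 + 125)/(-65*I*√13 - 219) = 120/(-219 - 65*I*√13)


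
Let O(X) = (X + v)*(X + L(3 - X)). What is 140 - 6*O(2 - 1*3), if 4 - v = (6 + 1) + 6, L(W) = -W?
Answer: -160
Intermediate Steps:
v = -9 (v = 4 - ((6 + 1) + 6) = 4 - (7 + 6) = 4 - 1*13 = 4 - 13 = -9)
O(X) = (-9 + X)*(-3 + 2*X) (O(X) = (X - 9)*(X - (3 - X)) = (-9 + X)*(X + (-3 + X)) = (-9 + X)*(-3 + 2*X))
140 - 6*O(2 - 1*3) = 140 - 6*(27 - 21*(2 - 1*3) + 2*(2 - 1*3)²) = 140 - 6*(27 - 21*(2 - 3) + 2*(2 - 3)²) = 140 - 6*(27 - 21*(-1) + 2*(-1)²) = 140 - 6*(27 + 21 + 2*1) = 140 - 6*(27 + 21 + 2) = 140 - 6*50 = 140 - 1*300 = 140 - 300 = -160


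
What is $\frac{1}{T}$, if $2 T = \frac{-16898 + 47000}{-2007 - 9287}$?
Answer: $- \frac{11294}{15051} \approx -0.75038$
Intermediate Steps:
$T = - \frac{15051}{11294}$ ($T = \frac{\left(-16898 + 47000\right) \frac{1}{-2007 - 9287}}{2} = \frac{30102 \frac{1}{-11294}}{2} = \frac{30102 \left(- \frac{1}{11294}\right)}{2} = \frac{1}{2} \left(- \frac{15051}{5647}\right) = - \frac{15051}{11294} \approx -1.3327$)
$\frac{1}{T} = \frac{1}{- \frac{15051}{11294}} = - \frac{11294}{15051}$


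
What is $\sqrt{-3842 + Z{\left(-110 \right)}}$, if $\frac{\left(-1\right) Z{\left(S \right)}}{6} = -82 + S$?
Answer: $i \sqrt{2690} \approx 51.865 i$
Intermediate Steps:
$Z{\left(S \right)} = 492 - 6 S$ ($Z{\left(S \right)} = - 6 \left(-82 + S\right) = 492 - 6 S$)
$\sqrt{-3842 + Z{\left(-110 \right)}} = \sqrt{-3842 + \left(492 - -660\right)} = \sqrt{-3842 + \left(492 + 660\right)} = \sqrt{-3842 + 1152} = \sqrt{-2690} = i \sqrt{2690}$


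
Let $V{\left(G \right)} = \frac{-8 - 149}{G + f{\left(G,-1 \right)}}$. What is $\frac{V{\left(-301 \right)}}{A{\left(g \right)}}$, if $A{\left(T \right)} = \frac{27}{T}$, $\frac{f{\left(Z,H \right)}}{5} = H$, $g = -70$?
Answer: $- \frac{5495}{4131} \approx -1.3302$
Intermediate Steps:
$f{\left(Z,H \right)} = 5 H$
$V{\left(G \right)} = - \frac{157}{-5 + G}$ ($V{\left(G \right)} = \frac{-8 - 149}{G + 5 \left(-1\right)} = - \frac{157}{G - 5} = - \frac{157}{-5 + G}$)
$\frac{V{\left(-301 \right)}}{A{\left(g \right)}} = \frac{\left(-157\right) \frac{1}{-5 - 301}}{27 \frac{1}{-70}} = \frac{\left(-157\right) \frac{1}{-306}}{27 \left(- \frac{1}{70}\right)} = \frac{\left(-157\right) \left(- \frac{1}{306}\right)}{- \frac{27}{70}} = \frac{157}{306} \left(- \frac{70}{27}\right) = - \frac{5495}{4131}$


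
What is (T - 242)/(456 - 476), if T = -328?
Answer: 57/2 ≈ 28.500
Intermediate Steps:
(T - 242)/(456 - 476) = (-328 - 242)/(456 - 476) = -570/(-20) = -570*(-1/20) = 57/2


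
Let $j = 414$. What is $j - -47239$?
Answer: $47653$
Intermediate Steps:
$j - -47239 = 414 - -47239 = 414 + 47239 = 47653$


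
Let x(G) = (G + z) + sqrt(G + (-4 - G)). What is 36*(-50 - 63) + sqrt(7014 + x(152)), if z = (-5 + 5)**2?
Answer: -4068 + sqrt(7166 + 2*I) ≈ -3983.3 + 0.011813*I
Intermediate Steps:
z = 0 (z = 0**2 = 0)
x(G) = G + 2*I (x(G) = (G + 0) + sqrt(G + (-4 - G)) = G + sqrt(-4) = G + 2*I)
36*(-50 - 63) + sqrt(7014 + x(152)) = 36*(-50 - 63) + sqrt(7014 + (152 + 2*I)) = 36*(-113) + sqrt(7166 + 2*I) = -4068 + sqrt(7166 + 2*I)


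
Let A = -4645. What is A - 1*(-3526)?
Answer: -1119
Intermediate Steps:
A - 1*(-3526) = -4645 - 1*(-3526) = -4645 + 3526 = -1119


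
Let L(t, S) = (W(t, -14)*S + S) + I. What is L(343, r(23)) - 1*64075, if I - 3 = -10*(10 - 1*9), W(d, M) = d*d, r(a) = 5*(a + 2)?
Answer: 14642168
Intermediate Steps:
r(a) = 10 + 5*a (r(a) = 5*(2 + a) = 10 + 5*a)
W(d, M) = d²
I = -7 (I = 3 - 10*(10 - 1*9) = 3 - 10*(10 - 9) = 3 - 10*1 = 3 - 10 = -7)
L(t, S) = -7 + S + S*t² (L(t, S) = (t²*S + S) - 7 = (S*t² + S) - 7 = (S + S*t²) - 7 = -7 + S + S*t²)
L(343, r(23)) - 1*64075 = (-7 + (10 + 5*23) + (10 + 5*23)*343²) - 1*64075 = (-7 + (10 + 115) + (10 + 115)*117649) - 64075 = (-7 + 125 + 125*117649) - 64075 = (-7 + 125 + 14706125) - 64075 = 14706243 - 64075 = 14642168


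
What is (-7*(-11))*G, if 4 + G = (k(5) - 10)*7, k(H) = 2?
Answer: -4620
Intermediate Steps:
G = -60 (G = -4 + (2 - 10)*7 = -4 - 8*7 = -4 - 56 = -60)
(-7*(-11))*G = -7*(-11)*(-60) = 77*(-60) = -4620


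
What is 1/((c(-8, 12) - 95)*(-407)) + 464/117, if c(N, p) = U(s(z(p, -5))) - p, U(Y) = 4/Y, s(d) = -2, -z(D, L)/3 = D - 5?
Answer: 20584549/5190471 ≈ 3.9658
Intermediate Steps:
z(D, L) = 15 - 3*D (z(D, L) = -3*(D - 5) = -3*(-5 + D) = 15 - 3*D)
c(N, p) = -2 - p (c(N, p) = 4/(-2) - p = 4*(-1/2) - p = -2 - p)
1/((c(-8, 12) - 95)*(-407)) + 464/117 = 1/((-2 - 1*12) - 95*(-407)) + 464/117 = -1/407/((-2 - 12) - 95) + 464*(1/117) = -1/407/(-14 - 95) + 464/117 = -1/407/(-109) + 464/117 = -1/109*(-1/407) + 464/117 = 1/44363 + 464/117 = 20584549/5190471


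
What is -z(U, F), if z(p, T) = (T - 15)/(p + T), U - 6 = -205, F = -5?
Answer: -5/51 ≈ -0.098039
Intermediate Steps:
U = -199 (U = 6 - 205 = -199)
z(p, T) = (-15 + T)/(T + p)
-z(U, F) = -(-15 - 5)/(-5 - 199) = -(-20)/(-204) = -(-1)*(-20)/204 = -1*5/51 = -5/51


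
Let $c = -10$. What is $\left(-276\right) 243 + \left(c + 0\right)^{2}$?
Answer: $-66968$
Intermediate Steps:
$\left(-276\right) 243 + \left(c + 0\right)^{2} = \left(-276\right) 243 + \left(-10 + 0\right)^{2} = -67068 + \left(-10\right)^{2} = -67068 + 100 = -66968$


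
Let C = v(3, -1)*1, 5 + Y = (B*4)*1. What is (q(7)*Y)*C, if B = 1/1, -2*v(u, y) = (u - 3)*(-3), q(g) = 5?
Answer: 0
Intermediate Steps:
v(u, y) = -9/2 + 3*u/2 (v(u, y) = -(u - 3)*(-3)/2 = -(-3 + u)*(-3)/2 = -(9 - 3*u)/2 = -9/2 + 3*u/2)
B = 1
Y = -1 (Y = -5 + (1*4)*1 = -5 + 4*1 = -5 + 4 = -1)
C = 0 (C = (-9/2 + (3/2)*3)*1 = (-9/2 + 9/2)*1 = 0*1 = 0)
(q(7)*Y)*C = (5*(-1))*0 = -5*0 = 0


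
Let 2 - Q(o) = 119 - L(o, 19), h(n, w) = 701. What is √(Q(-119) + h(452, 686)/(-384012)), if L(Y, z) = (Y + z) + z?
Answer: I*√811066166359/64002 ≈ 14.071*I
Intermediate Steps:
L(Y, z) = Y + 2*z
Q(o) = -79 + o (Q(o) = 2 - (119 - (o + 2*19)) = 2 - (119 - (o + 38)) = 2 - (119 - (38 + o)) = 2 - (119 + (-38 - o)) = 2 - (81 - o) = 2 + (-81 + o) = -79 + o)
√(Q(-119) + h(452, 686)/(-384012)) = √((-79 - 119) + 701/(-384012)) = √(-198 + 701*(-1/384012)) = √(-198 - 701/384012) = √(-76035077/384012) = I*√811066166359/64002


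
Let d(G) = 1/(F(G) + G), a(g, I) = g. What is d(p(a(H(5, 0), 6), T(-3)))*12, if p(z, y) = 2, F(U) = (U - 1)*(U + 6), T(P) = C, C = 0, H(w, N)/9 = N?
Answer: 6/5 ≈ 1.2000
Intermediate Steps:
H(w, N) = 9*N
T(P) = 0
F(U) = (-1 + U)*(6 + U)
d(G) = 1/(-6 + G² + 6*G) (d(G) = 1/((-6 + G² + 5*G) + G) = 1/(-6 + G² + 6*G))
d(p(a(H(5, 0), 6), T(-3)))*12 = 12/(-6 + 2² + 6*2) = 12/(-6 + 4 + 12) = 12/10 = (⅒)*12 = 6/5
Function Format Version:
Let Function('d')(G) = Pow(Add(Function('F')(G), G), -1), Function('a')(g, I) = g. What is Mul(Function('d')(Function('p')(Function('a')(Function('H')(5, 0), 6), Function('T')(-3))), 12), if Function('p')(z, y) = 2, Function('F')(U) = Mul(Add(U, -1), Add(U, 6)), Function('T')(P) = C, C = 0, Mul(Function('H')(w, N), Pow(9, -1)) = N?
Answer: Rational(6, 5) ≈ 1.2000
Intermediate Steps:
Function('H')(w, N) = Mul(9, N)
Function('T')(P) = 0
Function('F')(U) = Mul(Add(-1, U), Add(6, U))
Function('d')(G) = Pow(Add(-6, Pow(G, 2), Mul(6, G)), -1) (Function('d')(G) = Pow(Add(Add(-6, Pow(G, 2), Mul(5, G)), G), -1) = Pow(Add(-6, Pow(G, 2), Mul(6, G)), -1))
Mul(Function('d')(Function('p')(Function('a')(Function('H')(5, 0), 6), Function('T')(-3))), 12) = Mul(Pow(Add(-6, Pow(2, 2), Mul(6, 2)), -1), 12) = Mul(Pow(Add(-6, 4, 12), -1), 12) = Mul(Pow(10, -1), 12) = Mul(Rational(1, 10), 12) = Rational(6, 5)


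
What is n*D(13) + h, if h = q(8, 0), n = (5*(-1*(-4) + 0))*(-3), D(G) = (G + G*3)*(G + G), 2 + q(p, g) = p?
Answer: -81114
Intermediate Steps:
q(p, g) = -2 + p
D(G) = 8*G**2 (D(G) = (G + 3*G)*(2*G) = (4*G)*(2*G) = 8*G**2)
n = -60 (n = (5*(4 + 0))*(-3) = (5*4)*(-3) = 20*(-3) = -60)
h = 6 (h = -2 + 8 = 6)
n*D(13) + h = -480*13**2 + 6 = -480*169 + 6 = -60*1352 + 6 = -81120 + 6 = -81114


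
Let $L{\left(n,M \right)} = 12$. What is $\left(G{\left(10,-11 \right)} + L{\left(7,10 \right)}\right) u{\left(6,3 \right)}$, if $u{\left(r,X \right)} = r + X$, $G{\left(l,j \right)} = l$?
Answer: $198$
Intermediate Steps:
$u{\left(r,X \right)} = X + r$
$\left(G{\left(10,-11 \right)} + L{\left(7,10 \right)}\right) u{\left(6,3 \right)} = \left(10 + 12\right) \left(3 + 6\right) = 22 \cdot 9 = 198$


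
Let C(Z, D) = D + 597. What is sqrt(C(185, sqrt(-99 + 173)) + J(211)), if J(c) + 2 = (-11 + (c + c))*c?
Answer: sqrt(87316 + sqrt(74)) ≈ 295.51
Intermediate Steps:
C(Z, D) = 597 + D
J(c) = -2 + c*(-11 + 2*c) (J(c) = -2 + (-11 + (c + c))*c = -2 + (-11 + 2*c)*c = -2 + c*(-11 + 2*c))
sqrt(C(185, sqrt(-99 + 173)) + J(211)) = sqrt((597 + sqrt(-99 + 173)) + (-2 - 11*211 + 2*211**2)) = sqrt((597 + sqrt(74)) + (-2 - 2321 + 2*44521)) = sqrt((597 + sqrt(74)) + (-2 - 2321 + 89042)) = sqrt((597 + sqrt(74)) + 86719) = sqrt(87316 + sqrt(74))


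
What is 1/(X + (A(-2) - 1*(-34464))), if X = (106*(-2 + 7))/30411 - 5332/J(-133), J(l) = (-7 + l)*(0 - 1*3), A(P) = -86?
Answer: 1064385/36577933459 ≈ 2.9099e-5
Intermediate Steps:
J(l) = 21 - 3*l (J(l) = (-7 + l)*(0 - 3) = (-7 + l)*(-3) = 21 - 3*l)
X = -13494071/1064385 (X = (106*(-2 + 7))/30411 - 5332/(21 - 3*(-133)) = (106*5)*(1/30411) - 5332/(21 + 399) = 530*(1/30411) - 5332/420 = 530/30411 - 5332*1/420 = 530/30411 - 1333/105 = -13494071/1064385 ≈ -12.678)
1/(X + (A(-2) - 1*(-34464))) = 1/(-13494071/1064385 + (-86 - 1*(-34464))) = 1/(-13494071/1064385 + (-86 + 34464)) = 1/(-13494071/1064385 + 34378) = 1/(36577933459/1064385) = 1064385/36577933459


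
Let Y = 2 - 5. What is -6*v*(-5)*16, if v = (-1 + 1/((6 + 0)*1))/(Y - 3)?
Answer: 200/3 ≈ 66.667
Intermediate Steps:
Y = -3
v = 5/36 (v = (-1 + 1/((6 + 0)*1))/(-3 - 3) = (-1 + 1/(6*1))/(-6) = (-1 + 1/6)*(-⅙) = (-1 + ⅙)*(-⅙) = -⅚*(-⅙) = 5/36 ≈ 0.13889)
-6*v*(-5)*16 = -5*(-5)/6*16 = -6*(-25/36)*16 = (25/6)*16 = 200/3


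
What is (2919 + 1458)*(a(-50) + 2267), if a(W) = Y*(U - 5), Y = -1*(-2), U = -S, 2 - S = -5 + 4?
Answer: 9852627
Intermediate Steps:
S = 3 (S = 2 - (-5 + 4) = 2 - 1*(-1) = 2 + 1 = 3)
U = -3 (U = -1*3 = -3)
Y = 2
a(W) = -16 (a(W) = 2*(-3 - 5) = 2*(-8) = -16)
(2919 + 1458)*(a(-50) + 2267) = (2919 + 1458)*(-16 + 2267) = 4377*2251 = 9852627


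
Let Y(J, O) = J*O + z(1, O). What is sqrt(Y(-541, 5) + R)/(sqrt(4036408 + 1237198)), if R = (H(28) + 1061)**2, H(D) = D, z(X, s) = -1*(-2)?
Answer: sqrt(1559956386027)/2636803 ≈ 0.47367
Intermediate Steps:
z(X, s) = 2
R = 1185921 (R = (28 + 1061)**2 = 1089**2 = 1185921)
Y(J, O) = 2 + J*O (Y(J, O) = J*O + 2 = 2 + J*O)
sqrt(Y(-541, 5) + R)/(sqrt(4036408 + 1237198)) = sqrt((2 - 541*5) + 1185921)/(sqrt(4036408 + 1237198)) = sqrt((2 - 2705) + 1185921)/(sqrt(5273606)) = sqrt(-2703 + 1185921)*(sqrt(5273606)/5273606) = sqrt(1183218)*(sqrt(5273606)/5273606) = sqrt(1559956386027)/2636803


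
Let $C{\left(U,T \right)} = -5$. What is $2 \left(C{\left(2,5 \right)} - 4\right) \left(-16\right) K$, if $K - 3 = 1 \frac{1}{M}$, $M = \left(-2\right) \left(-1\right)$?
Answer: $1008$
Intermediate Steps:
$M = 2$
$K = \frac{7}{2}$ ($K = 3 + 1 \cdot \frac{1}{2} = 3 + \frac{1}{2} = \frac{7}{2} \approx 3.5$)
$2 \left(C{\left(2,5 \right)} - 4\right) \left(-16\right) K = 2 \left(-5 - 4\right) \left(-16\right) \frac{7}{2} = 2 \left(-9\right) \left(-16\right) \frac{7}{2} = \left(-18\right) \left(-16\right) \frac{7}{2} = 288 \cdot \frac{7}{2} = 1008$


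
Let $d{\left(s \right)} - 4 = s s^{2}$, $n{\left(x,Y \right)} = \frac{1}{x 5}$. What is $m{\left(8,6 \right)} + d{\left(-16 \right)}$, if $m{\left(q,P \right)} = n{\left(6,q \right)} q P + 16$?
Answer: $- \frac{20372}{5} \approx -4074.4$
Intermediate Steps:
$n{\left(x,Y \right)} = \frac{1}{5 x}$
$m{\left(q,P \right)} = 16 + \frac{P q}{30}$ ($m{\left(q,P \right)} = \frac{1}{5 \cdot 6} q P + 16 = \frac{1}{5} \cdot \frac{1}{6} q P + 16 = \frac{q}{30} P + 16 = \frac{P q}{30} + 16 = 16 + \frac{P q}{30}$)
$d{\left(s \right)} = 4 + s^{3}$ ($d{\left(s \right)} = 4 + s s^{2} = 4 + s^{3}$)
$m{\left(8,6 \right)} + d{\left(-16 \right)} = \left(16 + \frac{1}{30} \cdot 6 \cdot 8\right) + \left(4 + \left(-16\right)^{3}\right) = \left(16 + \frac{8}{5}\right) + \left(4 - 4096\right) = \frac{88}{5} - 4092 = - \frac{20372}{5}$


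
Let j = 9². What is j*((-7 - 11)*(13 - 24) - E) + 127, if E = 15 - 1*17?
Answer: 16327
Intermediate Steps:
j = 81
E = -2 (E = 15 - 17 = -2)
j*((-7 - 11)*(13 - 24) - E) + 127 = 81*((-7 - 11)*(13 - 24) - 1*(-2)) + 127 = 81*(-18*(-11) + 2) + 127 = 81*(198 + 2) + 127 = 81*200 + 127 = 16200 + 127 = 16327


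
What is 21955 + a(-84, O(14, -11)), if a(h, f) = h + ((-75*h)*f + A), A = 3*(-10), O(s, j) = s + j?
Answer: 40741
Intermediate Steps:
O(s, j) = j + s
A = -30
a(h, f) = -30 + h - 75*f*h (a(h, f) = h + ((-75*h)*f - 30) = h + (-75*f*h - 30) = h + (-30 - 75*f*h) = -30 + h - 75*f*h)
21955 + a(-84, O(14, -11)) = 21955 + (-30 - 84 - 75*(-11 + 14)*(-84)) = 21955 + (-30 - 84 - 75*3*(-84)) = 21955 + (-30 - 84 + 18900) = 21955 + 18786 = 40741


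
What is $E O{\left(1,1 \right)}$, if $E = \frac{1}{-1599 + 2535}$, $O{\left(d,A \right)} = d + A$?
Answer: $\frac{1}{468} \approx 0.0021368$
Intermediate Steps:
$O{\left(d,A \right)} = A + d$
$E = \frac{1}{936} \approx 0.0010684$
$E O{\left(1,1 \right)} = \frac{1 + 1}{936} = \frac{1}{936} \cdot 2 = \frac{1}{468}$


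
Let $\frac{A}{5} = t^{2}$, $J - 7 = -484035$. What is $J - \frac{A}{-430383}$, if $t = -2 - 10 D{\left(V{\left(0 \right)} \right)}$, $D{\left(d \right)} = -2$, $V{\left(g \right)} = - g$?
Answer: $- \frac{69439140368}{143461} \approx -4.8403 \cdot 10^{5}$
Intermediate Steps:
$J = -484028$ ($J = 7 - 484035 = -484028$)
$t = 18$ ($t = -2 - -20 = -2 + 20 = 18$)
$A = 1620$ ($A = 5 \cdot 18^{2} = 5 \cdot 324 = 1620$)
$J - \frac{A}{-430383} = -484028 - \frac{1620}{-430383} = -484028 - 1620 \left(- \frac{1}{430383}\right) = -484028 - - \frac{540}{143461} = -484028 + \frac{540}{143461} = - \frac{69439140368}{143461}$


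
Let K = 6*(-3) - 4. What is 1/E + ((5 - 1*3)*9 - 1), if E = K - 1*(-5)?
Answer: 288/17 ≈ 16.941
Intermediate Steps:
K = -22 (K = -18 - 4 = -22)
E = -17 (E = -22 - 1*(-5) = -22 + 5 = -17)
1/E + ((5 - 1*3)*9 - 1) = 1/(-17) + ((5 - 1*3)*9 - 1) = -1/17 + ((5 - 3)*9 - 1) = -1/17 + (2*9 - 1) = -1/17 + (18 - 1) = -1/17 + 17 = 288/17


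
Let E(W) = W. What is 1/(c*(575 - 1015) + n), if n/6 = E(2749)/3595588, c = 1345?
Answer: -1797794/1063934480953 ≈ -1.6898e-6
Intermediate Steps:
n = 8247/1797794 (n = 6*(2749/3595588) = 8247/1797794 ≈ 0.0045873)
1/(c*(575 - 1015) + n) = 1/(1345*(575 - 1015) + 8247/1797794) = 1/(1345*(-440) + 8247/1797794) = 1/(-591800 + 8247/1797794) = 1/(-1063934480953/1797794) = -1797794/1063934480953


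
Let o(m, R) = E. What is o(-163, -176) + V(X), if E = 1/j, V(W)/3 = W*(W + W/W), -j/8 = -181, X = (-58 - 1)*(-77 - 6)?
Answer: 104193038065/1448 ≈ 7.1956e+7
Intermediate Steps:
X = 4897 (X = -59*(-83) = 4897)
j = 1448 (j = -8*(-181) = 1448)
V(W) = 3*W*(1 + W) (V(W) = 3*(W*(W + W/W)) = 3*(W*(W + 1)) = 3*(W*(1 + W)) = 3*W*(1 + W))
E = 1/1448 ≈ 0.00069061
o(m, R) = 1/1448
o(-163, -176) + V(X) = 1/1448 + 3*4897*(1 + 4897) = 1/1448 + 3*4897*4898 = 1/1448 + 71956518 = 104193038065/1448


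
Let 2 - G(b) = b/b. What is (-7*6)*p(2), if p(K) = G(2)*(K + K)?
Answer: -168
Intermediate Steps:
G(b) = 1 (G(b) = 2 - b/b = 2 - 1*1 = 2 - 1 = 1)
p(K) = 2*K (p(K) = 1*(K + K) = 1*(2*K) = 2*K)
(-7*6)*p(2) = (-7*6)*(2*2) = -42*4 = -168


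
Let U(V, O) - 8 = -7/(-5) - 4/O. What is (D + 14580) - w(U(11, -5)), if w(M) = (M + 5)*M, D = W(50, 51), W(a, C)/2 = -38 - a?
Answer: 356224/25 ≈ 14249.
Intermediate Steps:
W(a, C) = -76 - 2*a (W(a, C) = 2*(-38 - a) = -76 - 2*a)
D = -176 (D = -76 - 2*50 = -76 - 100 = -176)
U(V, O) = 47/5 - 4/O (U(V, O) = 8 + (-7/(-5) - 4/O) = 8 + (-7*(-⅕) - 4/O) = 8 + (7/5 - 4/O) = 47/5 - 4/O)
w(M) = M*(5 + M) (w(M) = (5 + M)*M = M*(5 + M))
(D + 14580) - w(U(11, -5)) = (-176 + 14580) - (47/5 - 4/(-5))*(5 + (47/5 - 4/(-5))) = 14404 - (47/5 - 4*(-⅕))*(5 + (47/5 - 4*(-⅕))) = 14404 - (47/5 + ⅘)*(5 + (47/5 + ⅘)) = 14404 - 51*(5 + 51/5)/5 = 14404 - 51*76/(5*5) = 14404 - 1*3876/25 = 14404 - 3876/25 = 356224/25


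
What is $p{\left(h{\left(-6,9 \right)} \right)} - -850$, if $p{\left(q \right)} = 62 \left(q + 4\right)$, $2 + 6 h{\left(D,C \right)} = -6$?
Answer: $\frac{3046}{3} \approx 1015.3$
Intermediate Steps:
$h{\left(D,C \right)} = - \frac{4}{3}$ ($h{\left(D,C \right)} = - \frac{1}{3} + \frac{1}{6} \left(-6\right) = - \frac{1}{3} - 1 = - \frac{4}{3}$)
$p{\left(q \right)} = 248 + 62 q$ ($p{\left(q \right)} = 62 \left(4 + q\right) = 248 + 62 q$)
$p{\left(h{\left(-6,9 \right)} \right)} - -850 = \left(248 + 62 \left(- \frac{4}{3}\right)\right) - -850 = \left(248 - \frac{248}{3}\right) + 850 = \frac{496}{3} + 850 = \frac{3046}{3}$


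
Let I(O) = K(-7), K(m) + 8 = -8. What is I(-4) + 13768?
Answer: 13752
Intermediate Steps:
K(m) = -16 (K(m) = -8 - 8 = -16)
I(O) = -16
I(-4) + 13768 = -16 + 13768 = 13752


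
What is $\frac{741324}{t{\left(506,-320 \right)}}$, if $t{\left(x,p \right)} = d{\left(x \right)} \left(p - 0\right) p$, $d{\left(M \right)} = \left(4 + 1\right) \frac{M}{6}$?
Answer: $\frac{555993}{32384000} \approx 0.017169$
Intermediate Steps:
$d{\left(M \right)} = \frac{5 M}{6}$ ($d{\left(M \right)} = 5 M \frac{1}{6} = 5 \frac{M}{6} = \frac{5 M}{6}$)
$t{\left(x,p \right)} = \frac{5 x p^{2}}{6}$ ($t{\left(x,p \right)} = \frac{5 x}{6} \left(p - 0\right) p = \frac{5 x}{6} \left(p + 0\right) p = \frac{5 x}{6} p p = \frac{5 p x}{6} p = \frac{5 x p^{2}}{6}$)
$\frac{741324}{t{\left(506,-320 \right)}} = \frac{741324}{\frac{5}{6} \cdot 506 \left(-320\right)^{2}} = \frac{741324}{\frac{5}{6} \cdot 506 \cdot 102400} = \frac{741324}{\frac{129536000}{3}} = 741324 \cdot \frac{3}{129536000} = \frac{555993}{32384000}$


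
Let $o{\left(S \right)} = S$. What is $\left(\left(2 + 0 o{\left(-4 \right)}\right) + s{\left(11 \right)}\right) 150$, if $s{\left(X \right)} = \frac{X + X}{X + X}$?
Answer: $450$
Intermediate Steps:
$s{\left(X \right)} = 1$ ($s{\left(X \right)} = \frac{2 X}{2 X} = 2 X \frac{1}{2 X} = 1$)
$\left(\left(2 + 0 o{\left(-4 \right)}\right) + s{\left(11 \right)}\right) 150 = \left(\left(2 + 0 \left(-4\right)\right) + 1\right) 150 = \left(\left(2 + 0\right) + 1\right) 150 = \left(2 + 1\right) 150 = 3 \cdot 150 = 450$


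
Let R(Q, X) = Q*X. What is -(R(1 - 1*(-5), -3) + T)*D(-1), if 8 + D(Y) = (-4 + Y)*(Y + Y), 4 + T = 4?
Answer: 36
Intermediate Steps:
T = 0 (T = -4 + 4 = 0)
D(Y) = -8 + 2*Y*(-4 + Y) (D(Y) = -8 + (-4 + Y)*(Y + Y) = -8 + (-4 + Y)*(2*Y) = -8 + 2*Y*(-4 + Y))
-(R(1 - 1*(-5), -3) + T)*D(-1) = -((1 - 1*(-5))*(-3) + 0)*(-8 - 8*(-1) + 2*(-1)²) = -((1 + 5)*(-3) + 0)*(-8 + 8 + 2*1) = -(6*(-3) + 0)*(-8 + 8 + 2) = -(-18 + 0)*2 = -(-18)*2 = -1*(-36) = 36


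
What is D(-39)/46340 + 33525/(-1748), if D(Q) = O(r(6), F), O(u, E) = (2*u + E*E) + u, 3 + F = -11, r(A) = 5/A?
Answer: -776600761/40501160 ≈ -19.175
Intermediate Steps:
F = -14 (F = -3 - 11 = -14)
O(u, E) = E² + 3*u (O(u, E) = (2*u + E²) + u = (E² + 2*u) + u = E² + 3*u)
D(Q) = 397/2 (D(Q) = (-14)² + 3*(5/6) = 196 + 3*(5*(⅙)) = 196 + 3*(⅚) = 196 + 5/2 = 397/2)
D(-39)/46340 + 33525/(-1748) = (397/2)/46340 + 33525/(-1748) = (397/2)*(1/46340) + 33525*(-1/1748) = 397/92680 - 33525/1748 = -776600761/40501160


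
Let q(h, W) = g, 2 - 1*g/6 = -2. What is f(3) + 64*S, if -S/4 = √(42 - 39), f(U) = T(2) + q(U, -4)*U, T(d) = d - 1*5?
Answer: 69 - 256*√3 ≈ -374.40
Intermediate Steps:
g = 24 (g = 12 - 6*(-2) = 12 + 12 = 24)
T(d) = -5 + d (T(d) = d - 5 = -5 + d)
q(h, W) = 24
f(U) = -3 + 24*U (f(U) = (-5 + 2) + 24*U = -3 + 24*U)
S = -4*√3 (S = -4*√(42 - 39) = -4*√3 ≈ -6.9282)
f(3) + 64*S = (-3 + 24*3) + 64*(-4*√3) = (-3 + 72) - 256*√3 = 69 - 256*√3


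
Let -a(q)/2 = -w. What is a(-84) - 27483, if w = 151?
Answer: -27181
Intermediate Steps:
a(q) = 302 (a(q) = -(-2)*151 = -2*(-151) = 302)
a(-84) - 27483 = 302 - 27483 = -27181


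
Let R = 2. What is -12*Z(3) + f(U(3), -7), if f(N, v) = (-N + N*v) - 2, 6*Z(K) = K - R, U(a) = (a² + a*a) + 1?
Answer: -156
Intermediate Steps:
U(a) = 1 + 2*a² (U(a) = (a² + a²) + 1 = 2*a² + 1 = 1 + 2*a²)
Z(K) = -⅓ + K/6 (Z(K) = (K - 1*2)/6 = (K - 2)/6 = (-2 + K)/6 = -⅓ + K/6)
f(N, v) = -2 - N + N*v
-12*Z(3) + f(U(3), -7) = -12*(-⅓ + (⅙)*3) + (-2 - (1 + 2*3²) + (1 + 2*3²)*(-7)) = -12*(-⅓ + ½) + (-2 - (1 + 2*9) + (1 + 2*9)*(-7)) = -12*⅙ + (-2 - (1 + 18) + (1 + 18)*(-7)) = -2 + (-2 - 1*19 + 19*(-7)) = -2 + (-2 - 19 - 133) = -2 - 154 = -156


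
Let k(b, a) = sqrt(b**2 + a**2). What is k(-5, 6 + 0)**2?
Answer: 61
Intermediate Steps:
k(b, a) = sqrt(a**2 + b**2)
k(-5, 6 + 0)**2 = (sqrt((6 + 0)**2 + (-5)**2))**2 = (sqrt(6**2 + 25))**2 = (sqrt(36 + 25))**2 = (sqrt(61))**2 = 61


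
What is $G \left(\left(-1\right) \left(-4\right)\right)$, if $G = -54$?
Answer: $-216$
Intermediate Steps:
$G \left(\left(-1\right) \left(-4\right)\right) = - 54 \left(\left(-1\right) \left(-4\right)\right) = \left(-54\right) 4 = -216$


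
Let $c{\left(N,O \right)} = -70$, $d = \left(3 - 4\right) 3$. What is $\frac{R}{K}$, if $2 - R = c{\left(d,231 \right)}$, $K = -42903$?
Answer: $- \frac{8}{4767} \approx -0.0016782$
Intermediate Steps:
$d = -3$ ($d = \left(-1\right) 3 = -3$)
$R = 72$ ($R = 2 - -70 = 2 + 70 = 72$)
$\frac{R}{K} = \frac{72}{-42903} = 72 \left(- \frac{1}{42903}\right) = - \frac{8}{4767}$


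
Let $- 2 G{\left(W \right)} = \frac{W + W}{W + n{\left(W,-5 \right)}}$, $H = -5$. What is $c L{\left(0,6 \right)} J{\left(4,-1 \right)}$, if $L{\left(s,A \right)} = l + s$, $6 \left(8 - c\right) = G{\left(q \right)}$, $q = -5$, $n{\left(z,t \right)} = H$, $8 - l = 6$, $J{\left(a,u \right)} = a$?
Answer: $\frac{194}{3} \approx 64.667$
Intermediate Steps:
$l = 2$ ($l = 8 - 6 = 2$)
$n{\left(z,t \right)} = -5$
$G{\left(W \right)} = - \frac{W}{-5 + W}$ ($G{\left(W \right)} = - \frac{\left(W + W\right) \frac{1}{W - 5}}{2} = - \frac{2 W \frac{1}{-5 + W}}{2} = - \frac{W}{-5 + W}$)
$c = \frac{97}{12}$ ($c = 8 - \frac{\left(-1\right) \left(-5\right) \frac{1}{-5 - 5}}{6} = 8 - \frac{\left(-1\right) \left(-5\right) \frac{1}{-10}}{6} = 8 - \frac{\left(-1\right) \left(-5\right) \left(- \frac{1}{10}\right)}{6} = 8 - - \frac{1}{12} = 8 + \frac{1}{12} = \frac{97}{12} \approx 8.0833$)
$L{\left(s,A \right)} = 2 + s$
$c L{\left(0,6 \right)} J{\left(4,-1 \right)} = \frac{97 \left(2 + 0\right)}{12} \cdot 4 = \frac{97}{12} \cdot 2 \cdot 4 = \frac{97}{6} \cdot 4 = \frac{194}{3}$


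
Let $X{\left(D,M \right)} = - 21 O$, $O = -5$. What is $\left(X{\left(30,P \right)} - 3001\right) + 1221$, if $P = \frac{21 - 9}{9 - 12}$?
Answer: $-1675$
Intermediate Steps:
$P = -4$ ($P = \frac{12}{-3} = 12 \left(- \frac{1}{3}\right) = -4$)
$X{\left(D,M \right)} = 105$ ($X{\left(D,M \right)} = \left(-21\right) \left(-5\right) = 105$)
$\left(X{\left(30,P \right)} - 3001\right) + 1221 = \left(105 - 3001\right) + 1221 = -2896 + 1221 = -1675$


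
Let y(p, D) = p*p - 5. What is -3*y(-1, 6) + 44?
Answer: 56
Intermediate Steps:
y(p, D) = -5 + p² (y(p, D) = p² - 5 = -5 + p²)
-3*y(-1, 6) + 44 = -3*(-5 + (-1)²) + 44 = -3*(-5 + 1) + 44 = -3*(-4) + 44 = 12 + 44 = 56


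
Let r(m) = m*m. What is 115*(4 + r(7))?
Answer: 6095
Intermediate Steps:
r(m) = m²
115*(4 + r(7)) = 115*(4 + 7²) = 115*(4 + 49) = 115*53 = 6095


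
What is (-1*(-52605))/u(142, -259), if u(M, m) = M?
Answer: 52605/142 ≈ 370.46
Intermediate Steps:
(-1*(-52605))/u(142, -259) = -1*(-52605)/142 = 52605*(1/142) = 52605/142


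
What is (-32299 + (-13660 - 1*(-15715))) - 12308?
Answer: -42552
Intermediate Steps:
(-32299 + (-13660 - 1*(-15715))) - 12308 = (-32299 + (-13660 + 15715)) - 12308 = (-32299 + 2055) - 12308 = -30244 - 12308 = -42552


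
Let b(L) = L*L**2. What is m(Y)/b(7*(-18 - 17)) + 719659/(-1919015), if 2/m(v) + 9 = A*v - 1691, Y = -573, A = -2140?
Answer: -185136844346239329/493678785859682500 ≈ -0.37501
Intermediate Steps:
m(v) = 2/(-1700 - 2140*v) (m(v) = 2/(-9 + (-2140*v - 1691)) = 2/(-9 + (-1691 - 2140*v)) = 2/(-1700 - 2140*v))
b(L) = L**3
m(Y)/b(7*(-18 - 17)) + 719659/(-1919015) = (-1/(850 + 1070*(-573)))/((7*(-18 - 17))**3) + 719659/(-1919015) = (-1/(850 - 613110))/((7*(-35))**3) + 719659*(-1/1919015) = (-1/(-612260))/((-245)**3) - 719659/1919015 = -1*(-1/612260)/(-14706125) - 719659/1919015 = (1/612260)*(-1/14706125) - 719659/1919015 = -1/9003972092500 - 719659/1919015 = -185136844346239329/493678785859682500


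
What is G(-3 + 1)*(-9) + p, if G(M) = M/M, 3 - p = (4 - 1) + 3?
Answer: -12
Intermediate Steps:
p = -3 (p = 3 - ((4 - 1) + 3) = 3 - (3 + 3) = 3 - 1*6 = 3 - 6 = -3)
G(M) = 1
G(-3 + 1)*(-9) + p = 1*(-9) - 3 = -9 - 3 = -12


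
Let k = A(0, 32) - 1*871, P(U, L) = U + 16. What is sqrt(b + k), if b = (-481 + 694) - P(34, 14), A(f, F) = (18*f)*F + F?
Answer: 26*I ≈ 26.0*I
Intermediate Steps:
P(U, L) = 16 + U
A(f, F) = F + 18*F*f (A(f, F) = 18*F*f + F = F + 18*F*f)
k = -839 (k = 32*(1 + 18*0) - 1*871 = 32*(1 + 0) - 871 = 32*1 - 871 = 32 - 871 = -839)
b = 163 (b = (-481 + 694) - (16 + 34) = 213 - 1*50 = 213 - 50 = 163)
sqrt(b + k) = sqrt(163 - 839) = sqrt(-676) = 26*I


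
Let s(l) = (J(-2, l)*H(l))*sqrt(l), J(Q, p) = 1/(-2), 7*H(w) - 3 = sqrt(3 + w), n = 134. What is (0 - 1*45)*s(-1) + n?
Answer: 134 + 45*I*(3 + sqrt(2))/14 ≈ 134.0 + 14.189*I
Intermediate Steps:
H(w) = 3/7 + sqrt(3 + w)/7
J(Q, p) = -1/2
s(l) = sqrt(l)*(-3/14 - sqrt(3 + l)/14) (s(l) = (-(3/7 + sqrt(3 + l)/7)/2)*sqrt(l) = (-3/14 - sqrt(3 + l)/14)*sqrt(l) = sqrt(l)*(-3/14 - sqrt(3 + l)/14))
(0 - 1*45)*s(-1) + n = (0 - 1*45)*(sqrt(-1)*(-3 - sqrt(3 - 1))/14) + 134 = (0 - 45)*(I*(-3 - sqrt(2))/14) + 134 = -45*I*(-3 - sqrt(2))/14 + 134 = 134 - 45*I*(-3 - sqrt(2))/14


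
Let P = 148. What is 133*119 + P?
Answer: 15975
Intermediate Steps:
133*119 + P = 133*119 + 148 = 15827 + 148 = 15975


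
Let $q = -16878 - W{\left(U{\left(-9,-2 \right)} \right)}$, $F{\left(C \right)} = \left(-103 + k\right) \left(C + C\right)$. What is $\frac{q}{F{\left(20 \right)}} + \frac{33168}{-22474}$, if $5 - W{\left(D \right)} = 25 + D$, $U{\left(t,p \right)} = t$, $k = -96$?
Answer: $\frac{57525839}{89446520} \approx 0.64313$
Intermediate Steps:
$W{\left(D \right)} = -20 - D$ ($W{\left(D \right)} = 5 - \left(25 + D\right) = -20 - D$)
$F{\left(C \right)} = - 398 C$ ($F{\left(C \right)} = \left(-103 - 96\right) \left(C + C\right) = - 199 \cdot 2 C = - 398 C$)
$q = -16867$ ($q = -16878 - \left(-20 - -9\right) = -16878 - \left(-20 + 9\right) = -16878 - -11 = -16878 + 11 = -16867$)
$\frac{q}{F{\left(20 \right)}} + \frac{33168}{-22474} = - \frac{16867}{\left(-398\right) 20} + \frac{33168}{-22474} = - \frac{16867}{-7960} + 33168 \left(- \frac{1}{22474}\right) = \left(-16867\right) \left(- \frac{1}{7960}\right) - \frac{16584}{11237} = \frac{16867}{7960} - \frac{16584}{11237} = \frac{57525839}{89446520}$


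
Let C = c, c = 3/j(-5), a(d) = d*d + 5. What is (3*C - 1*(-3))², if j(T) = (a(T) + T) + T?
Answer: 4761/400 ≈ 11.902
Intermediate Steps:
a(d) = 5 + d² (a(d) = d² + 5 = 5 + d²)
j(T) = 5 + T² + 2*T (j(T) = ((5 + T²) + T) + T = (5 + T + T²) + T = 5 + T² + 2*T)
c = 3/20 (c = 3/(5 + (-5)² + 2*(-5)) = 3/(5 + 25 - 10) = 3/20 ≈ 0.15000)
C = 3/20 ≈ 0.15000
(3*C - 1*(-3))² = (3*(3/20) - 1*(-3))² = (9/20 + 3)² = (69/20)² = 4761/400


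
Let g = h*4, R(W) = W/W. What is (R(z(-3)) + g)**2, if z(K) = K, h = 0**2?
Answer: 1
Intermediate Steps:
h = 0
R(W) = 1
g = 0 (g = 0*4 = 0)
(R(z(-3)) + g)**2 = (1 + 0)**2 = 1**2 = 1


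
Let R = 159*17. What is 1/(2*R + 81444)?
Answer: 1/86850 ≈ 1.1514e-5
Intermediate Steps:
R = 2703
1/(2*R + 81444) = 1/(2*2703 + 81444) = 1/(5406 + 81444) = 1/86850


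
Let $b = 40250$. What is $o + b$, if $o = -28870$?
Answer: $11380$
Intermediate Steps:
$o + b = -28870 + 40250 = 11380$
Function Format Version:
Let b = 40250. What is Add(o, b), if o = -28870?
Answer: 11380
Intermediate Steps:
Add(o, b) = Add(-28870, 40250) = 11380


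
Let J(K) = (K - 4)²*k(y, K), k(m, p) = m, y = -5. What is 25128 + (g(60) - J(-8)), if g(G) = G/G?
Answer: 25849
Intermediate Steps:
J(K) = -5*(-4 + K)² (J(K) = (K - 4)²*(-5) = (-4 + K)²*(-5) = -5*(-4 + K)²)
g(G) = 1
25128 + (g(60) - J(-8)) = 25128 + (1 - (-5)*(-4 - 8)²) = 25128 + (1 - (-5)*(-12)²) = 25128 + (1 - (-5)*144) = 25128 + (1 - 1*(-720)) = 25128 + (1 + 720) = 25128 + 721 = 25849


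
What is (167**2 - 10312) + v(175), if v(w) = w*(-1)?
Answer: 17402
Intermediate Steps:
v(w) = -w
(167**2 - 10312) + v(175) = (167**2 - 10312) - 1*175 = (27889 - 10312) - 175 = 17577 - 175 = 17402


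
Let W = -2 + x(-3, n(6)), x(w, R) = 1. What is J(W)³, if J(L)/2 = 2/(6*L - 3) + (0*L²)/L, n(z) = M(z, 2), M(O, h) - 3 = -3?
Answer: -64/729 ≈ -0.087791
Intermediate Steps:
M(O, h) = 0 (M(O, h) = 3 - 3 = 0)
n(z) = 0
W = -1 (W = -2 + 1 = -1)
J(L) = 4/(-3 + 6*L) (J(L) = 2*(2/(6*L - 3) + (0*L²)/L) = 2*(2/(-3 + 6*L) + 0/L) = 2*(2/(-3 + 6*L) + 0) = 2*(2/(-3 + 6*L)) = 4/(-3 + 6*L))
J(W)³ = (4/(3*(-1 + 2*(-1))))³ = (4/(3*(-1 - 2)))³ = ((4/3)/(-3))³ = ((4/3)*(-⅓))³ = (-4/9)³ = -64/729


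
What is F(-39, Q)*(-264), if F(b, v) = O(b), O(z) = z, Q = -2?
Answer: 10296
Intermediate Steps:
F(b, v) = b
F(-39, Q)*(-264) = -39*(-264) = 10296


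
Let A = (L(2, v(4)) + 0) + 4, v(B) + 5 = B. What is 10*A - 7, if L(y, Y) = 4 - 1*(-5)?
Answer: 123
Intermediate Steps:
v(B) = -5 + B
L(y, Y) = 9 (L(y, Y) = 4 + 5 = 9)
A = 13 (A = (9 + 0) + 4 = 9 + 4 = 13)
10*A - 7 = 10*13 - 7 = 130 - 7 = 123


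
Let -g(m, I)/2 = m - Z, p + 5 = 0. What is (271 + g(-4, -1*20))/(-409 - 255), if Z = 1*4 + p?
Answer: -277/664 ≈ -0.41717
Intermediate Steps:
p = -5 (p = -5 + 0 = -5)
Z = -1 (Z = 1*4 - 5 = 4 - 5 = -1)
g(m, I) = -2 - 2*m (g(m, I) = -2*(m - 1*(-1)) = -2*(m + 1) = -2*(1 + m) = -2 - 2*m)
(271 + g(-4, -1*20))/(-409 - 255) = (271 + (-2 - 2*(-4)))/(-409 - 255) = (271 + (-2 + 8))/(-664) = (271 + 6)*(-1/664) = 277*(-1/664) = -277/664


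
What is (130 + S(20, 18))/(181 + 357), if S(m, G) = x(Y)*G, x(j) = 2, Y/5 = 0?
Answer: 83/269 ≈ 0.30855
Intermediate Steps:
Y = 0 (Y = 5*0 = 0)
S(m, G) = 2*G
(130 + S(20, 18))/(181 + 357) = (130 + 2*18)/(181 + 357) = (130 + 36)/538 = 166*(1/538) = 83/269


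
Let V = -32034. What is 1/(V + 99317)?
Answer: 1/67283 ≈ 1.4863e-5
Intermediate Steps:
1/(V + 99317) = 1/(-32034 + 99317) = 1/67283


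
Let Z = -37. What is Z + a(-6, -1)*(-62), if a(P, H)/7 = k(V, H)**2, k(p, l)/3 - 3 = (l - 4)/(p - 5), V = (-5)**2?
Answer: -236609/8 ≈ -29576.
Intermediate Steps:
V = 25
k(p, l) = 9 + 3*(-4 + l)/(-5 + p) (k(p, l) = 9 + 3*((l - 4)/(p - 5)) = 9 + 3*((-4 + l)/(-5 + p)) = 9 + 3*(-4 + l)/(-5 + p))
a(P, H) = 7*(42/5 + 3*H/20)**2 (a(P, H) = 7*(3*(-19 + H + 3*25)/(-5 + 25))**2 = 7*(3*(-19 + H + 75)/20)**2 = 7*(3*(1/20)*(56 + H))**2 = 7*(42/5 + 3*H/20)**2)
Z + a(-6, -1)*(-62) = -37 + (63*(56 - 1)**2/400)*(-62) = -37 + ((63/400)*55**2)*(-62) = -37 + ((63/400)*3025)*(-62) = -37 + (7623/16)*(-62) = -37 - 236313/8 = -236609/8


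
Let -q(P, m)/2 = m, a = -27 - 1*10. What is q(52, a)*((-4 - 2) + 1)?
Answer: -370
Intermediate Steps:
a = -37 (a = -27 - 10 = -37)
q(P, m) = -2*m
q(52, a)*((-4 - 2) + 1) = (-2*(-37))*((-4 - 2) + 1) = 74*(-6 + 1) = 74*(-5) = -370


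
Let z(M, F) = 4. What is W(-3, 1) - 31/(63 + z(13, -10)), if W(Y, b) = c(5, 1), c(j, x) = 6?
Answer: 371/67 ≈ 5.5373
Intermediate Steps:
W(Y, b) = 6
W(-3, 1) - 31/(63 + z(13, -10)) = 6 - 31/(63 + 4) = 6 - 31/67 = 371/67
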